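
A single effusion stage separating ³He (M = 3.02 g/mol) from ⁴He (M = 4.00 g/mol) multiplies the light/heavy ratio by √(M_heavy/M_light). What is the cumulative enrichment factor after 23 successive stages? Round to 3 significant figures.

The single-stage factor is √(M_heavy/M_light), so 23 stages give [√(4.00/3.02)]^23 = (4.00/3.02)^(23/2).
= 1.32450^(23/2) = 25.3.

25.3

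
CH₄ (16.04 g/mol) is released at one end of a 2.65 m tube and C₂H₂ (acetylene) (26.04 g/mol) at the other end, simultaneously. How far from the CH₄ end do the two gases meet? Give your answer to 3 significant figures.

1.48 m

Distances travelled in equal time are proportional to diffusion rates, so d_CH₄/d_C₂H₂ = √(M_C₂H₂/M_CH₄) = √(26.04/16.04) = 1.274.
With d_CH₄ + d_C₂H₂ = 2.65 m, d_C₂H₂ = 2.65/(1 + 1.274) = 1.165 m.
d_CH₄ = 2.65 − 1.165 = 1.48 m.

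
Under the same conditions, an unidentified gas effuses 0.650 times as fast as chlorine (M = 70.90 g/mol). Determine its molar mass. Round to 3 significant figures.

Graham's law gives rate_X/rate_Cl₂ = √(M_Cl₂/M_X).
0.650 = √(70.90/M_X)
M_X = 70.90 / 0.650² = 70.90 / 0.4225 = 168 g/mol

168 g/mol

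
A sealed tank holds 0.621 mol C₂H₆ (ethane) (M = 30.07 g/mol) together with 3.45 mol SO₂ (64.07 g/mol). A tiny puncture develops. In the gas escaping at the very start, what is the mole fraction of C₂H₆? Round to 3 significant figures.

0.208

Each component's effusion rate ∝ (its partial pressure)·(1/√M) ∝ n_i/√M_i.
So x_C₂H₆ in the escaping gas = (n_C₂H₆/√M_C₂H₆) / Σ(n_i/√M_i)
= (0.621/√30.07) / (0.621/√30.07 + 3.45/√64.07) = 0.1132/(0.1132 + 0.4310) = 0.208.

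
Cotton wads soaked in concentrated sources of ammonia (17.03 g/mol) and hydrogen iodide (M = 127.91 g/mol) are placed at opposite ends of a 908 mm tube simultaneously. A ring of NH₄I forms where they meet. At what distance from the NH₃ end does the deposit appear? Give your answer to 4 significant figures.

665.3 mm

Distances travelled in equal time are proportional to diffusion rates, so d_NH₃/d_HI = √(M_HI/M_NH₃) = √(127.91/17.03) = 2.741.
With d_NH₃ + d_HI = 908 mm, d_HI = 908/(1 + 2.741) = 242.7 mm.
d_NH₃ = 908 − 242.7 = 665.3 mm.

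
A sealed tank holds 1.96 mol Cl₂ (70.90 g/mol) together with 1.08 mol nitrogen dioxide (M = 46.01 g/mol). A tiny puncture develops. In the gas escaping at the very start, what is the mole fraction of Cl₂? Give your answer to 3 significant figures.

0.594

Effusion rate of each component ∝ n_i/√M_i (partial pressure × 1/√M).
So x_Cl₂ in the escaping gas = (n_Cl₂/√M_Cl₂) / Σ(n_i/√M_i)
= (1.96/√70.90) / (1.96/√70.90 + 1.08/√46.01) = 0.2328/(0.2328 + 0.1592) = 0.594.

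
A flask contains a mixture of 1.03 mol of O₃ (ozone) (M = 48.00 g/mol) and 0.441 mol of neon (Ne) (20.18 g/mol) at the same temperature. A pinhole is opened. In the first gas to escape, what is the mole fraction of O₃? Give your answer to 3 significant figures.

Rate_i ∝ x_i/√M_i (Graham's law weighted by mole fraction), so the effusate composition follows n_i/√M_i.
So x_O₃ in the escaping gas = (n_O₃/√M_O₃) / Σ(n_i/√M_i)
= (1.03/√48.00) / (1.03/√48.00 + 0.441/√20.18) = 0.1487/(0.1487 + 0.09817) = 0.602.

0.602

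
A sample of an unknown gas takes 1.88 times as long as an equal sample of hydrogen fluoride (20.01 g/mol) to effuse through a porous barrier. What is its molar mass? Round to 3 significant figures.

Graham's law gives t_X/t_HF = √(M_X/M_HF).
1.88 = √(M_X/20.01)
M_X = 20.01 × 1.88² = 20.01 × 3.534 = 70.7 g/mol

70.7 g/mol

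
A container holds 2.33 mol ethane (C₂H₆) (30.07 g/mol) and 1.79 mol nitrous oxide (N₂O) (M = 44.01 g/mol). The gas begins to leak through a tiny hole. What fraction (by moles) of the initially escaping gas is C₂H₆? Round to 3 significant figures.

The effusion rate of species i is ∝ p_i/√M_i ∝ n_i/√M_i.
So x_C₂H₆ in the escaping gas = (n_C₂H₆/√M_C₂H₆) / Σ(n_i/√M_i)
= (2.33/√30.07) / (2.33/√30.07 + 1.79/√44.01) = 0.4249/(0.4249 + 0.2698) = 0.612.

0.612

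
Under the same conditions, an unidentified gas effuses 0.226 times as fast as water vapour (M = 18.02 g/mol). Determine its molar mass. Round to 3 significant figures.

353 g/mol

Since effusion rate ∝ 1/√M, rate_X/rate_H₂O = √(M_H₂O/M_X).
0.226 = √(18.02/M_X)
M_X = 18.02 / 0.226² = 18.02 / 0.05108 = 353 g/mol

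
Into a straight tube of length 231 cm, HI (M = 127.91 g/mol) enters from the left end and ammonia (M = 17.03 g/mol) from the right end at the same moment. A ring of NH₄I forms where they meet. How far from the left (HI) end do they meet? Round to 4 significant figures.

Graham's law gives d_HI/d_NH₃ = rate_HI/rate_NH₃ = √(M_NH₃/M_HI) = √(17.03/127.91) = 0.3649.
With d_HI + d_NH₃ = 231 cm, d_NH₃ = 231/(1 + 0.3649) = 169.2 cm.
d_HI = 231 − 169.2 = 61.75 cm.

61.75 cm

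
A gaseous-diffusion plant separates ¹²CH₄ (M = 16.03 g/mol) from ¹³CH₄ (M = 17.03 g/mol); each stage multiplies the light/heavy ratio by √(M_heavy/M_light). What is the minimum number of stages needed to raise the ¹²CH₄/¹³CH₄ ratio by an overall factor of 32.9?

116

Single-stage factor α = √(17.03/16.03), so ln α = ½ ln(1.06238) = 0.03026.
Need α^N ≥ 32.9 ⇒ N ≥ ln(32.9) / ln α = 3.493 / 0.03026 = 115.46.
Minimum whole number of stages: N = 116.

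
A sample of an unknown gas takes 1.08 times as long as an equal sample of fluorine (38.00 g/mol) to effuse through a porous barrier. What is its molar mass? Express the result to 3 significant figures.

44.3 g/mol

From Graham's law, t_X/t_F₂ = √(M_X/M_F₂).
1.08 = √(M_X/38.00)
M_X = 38.00 × 1.08² = 38.00 × 1.166 = 44.3 g/mol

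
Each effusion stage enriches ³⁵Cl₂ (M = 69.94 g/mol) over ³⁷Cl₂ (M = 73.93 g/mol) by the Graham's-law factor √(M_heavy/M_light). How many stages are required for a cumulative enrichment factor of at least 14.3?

Per stage α = (73.93/69.94)^(1/2) = 1.05705^0.5, giving ln α = 0.02774.
Need α^N ≥ 14.3 ⇒ N ≥ ln(14.3) / ln α = 2.660 / 0.02774 = 95.90.
Rounding up, N = 96 stages.

96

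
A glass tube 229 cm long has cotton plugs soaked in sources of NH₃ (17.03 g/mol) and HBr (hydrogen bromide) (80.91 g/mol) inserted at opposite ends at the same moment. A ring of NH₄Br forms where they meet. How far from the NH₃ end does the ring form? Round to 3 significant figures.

157 cm

In equal time, each gas travels a distance ∝ its rate ∝ 1/√M, so d_NH₃/d_HBr = √(M_HBr/M_NH₃) = √(80.91/17.03) = 2.180.
With d_NH₃ + d_HBr = 229 cm, d_HBr = 229/(1 + 2.180) = 72.02 cm.
d_NH₃ = 229 − 72.02 = 157 cm.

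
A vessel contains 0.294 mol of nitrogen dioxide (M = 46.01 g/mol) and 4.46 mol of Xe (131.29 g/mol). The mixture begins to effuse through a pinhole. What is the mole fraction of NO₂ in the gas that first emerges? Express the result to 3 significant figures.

0.100

Each component's effusion rate ∝ (its partial pressure)·(1/√M) ∝ n_i/√M_i.
x_NO₂(eff) = (n_NO₂/√M_NO₂) / (n_NO₂/√M_NO₂ + n_Xe/√M_Xe)
= (0.294/√46.01) / (0.294/√46.01 + 4.46/√131.29) = 0.04334/(0.04334 + 0.3892) = 0.100.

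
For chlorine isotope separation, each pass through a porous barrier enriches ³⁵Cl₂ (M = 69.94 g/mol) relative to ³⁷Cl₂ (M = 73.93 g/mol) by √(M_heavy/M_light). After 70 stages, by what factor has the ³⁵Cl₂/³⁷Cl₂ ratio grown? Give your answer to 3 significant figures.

Overall factor = α^70 with α = √(73.93/69.94), i.e. (73.93/69.94)^(70/2).
= 1.05705^35 = 6.97.

6.97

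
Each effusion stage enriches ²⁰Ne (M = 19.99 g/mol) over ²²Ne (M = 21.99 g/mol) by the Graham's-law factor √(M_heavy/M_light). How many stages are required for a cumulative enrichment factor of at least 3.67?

28

With α = √(21.99/19.99) per stage, ln α = ½ ln(1.10005) = 0.04768.
Need α^N ≥ 3.67 ⇒ N ≥ ln(3.67) / ln α = 1.300 / 0.04768 = 27.27.
Rounding up, N = 28 stages.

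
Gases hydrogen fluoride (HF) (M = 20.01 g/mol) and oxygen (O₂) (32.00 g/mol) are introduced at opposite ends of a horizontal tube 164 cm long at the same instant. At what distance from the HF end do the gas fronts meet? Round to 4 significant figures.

91.58 cm

In equal time, each gas travels a distance ∝ its rate ∝ 1/√M, so d_HF/d_O₂ = √(M_O₂/M_HF) = √(32.00/20.01) = 1.265.
With d_HF + d_O₂ = 164 cm, d_O₂ = 164/(1 + 1.265) = 72.42 cm.
d_HF = 164 − 72.42 = 91.58 cm.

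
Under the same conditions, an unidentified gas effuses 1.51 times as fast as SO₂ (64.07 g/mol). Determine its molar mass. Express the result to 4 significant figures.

By Graham's law, rate_X/rate_SO₂ = √(M_SO₂/M_X).
1.51 = √(64.07/M_X)
M_X = 64.07 / 1.51² = 64.07 / 2.280 = 28.10 g/mol

28.10 g/mol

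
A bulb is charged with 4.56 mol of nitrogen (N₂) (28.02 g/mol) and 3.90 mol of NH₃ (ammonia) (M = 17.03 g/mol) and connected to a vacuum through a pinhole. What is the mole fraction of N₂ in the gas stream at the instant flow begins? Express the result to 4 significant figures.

0.4769

The effusion rate of species i is ∝ p_i/√M_i ∝ n_i/√M_i.
So x_N₂ in the escaping gas = (n_N₂/√M_N₂) / Σ(n_i/√M_i)
= (4.56/√28.02) / (4.56/√28.02 + 3.90/√17.03) = 0.8615/(0.8615 + 0.9451) = 0.4769.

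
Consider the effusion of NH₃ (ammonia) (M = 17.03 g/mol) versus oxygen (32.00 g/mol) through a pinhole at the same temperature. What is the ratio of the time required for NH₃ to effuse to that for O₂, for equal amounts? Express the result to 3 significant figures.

From Graham's law, t_NH₃/t_O₂ = √(M_NH₃/M_O₂) = √(17.03/32.00) = √0.5322 = 0.730.

0.730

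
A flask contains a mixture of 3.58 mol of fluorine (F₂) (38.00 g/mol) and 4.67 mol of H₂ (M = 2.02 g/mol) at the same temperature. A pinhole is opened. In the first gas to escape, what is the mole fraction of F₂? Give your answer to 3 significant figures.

0.150

Rate_i ∝ x_i/√M_i (Graham's law weighted by mole fraction), so the effusate composition follows n_i/√M_i.
Mole fraction of F₂ in the effusate = (n_F₂/√M_F₂) / (n_F₂/√M_F₂ + n_H₂/√M_H₂)
= (3.58/√38.00) / (3.58/√38.00 + 4.67/√2.02) = 0.5808/(0.5808 + 3.286) = 0.150.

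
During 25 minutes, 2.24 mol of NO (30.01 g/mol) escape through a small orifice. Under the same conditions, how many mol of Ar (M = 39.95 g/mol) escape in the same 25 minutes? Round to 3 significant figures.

1.94 mol

Graham's law gives rate_Ar/rate_NO = √(M_NO/M_Ar) = √(30.01/39.95) = √0.7512 = 0.8667.
So the amount for Ar is 2.24 × 0.8667 = 1.94 mol.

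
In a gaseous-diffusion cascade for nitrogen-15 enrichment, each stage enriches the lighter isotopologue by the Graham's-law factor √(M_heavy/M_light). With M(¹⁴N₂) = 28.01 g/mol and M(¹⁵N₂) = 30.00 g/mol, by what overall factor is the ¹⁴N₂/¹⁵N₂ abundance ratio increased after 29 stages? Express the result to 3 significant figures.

2.71

The single-stage factor is √(M_heavy/M_light), so 29 stages give [√(30.00/28.01)]^29 = (30.00/28.01)^(29/2).
= 1.07105^(29/2) = 2.71.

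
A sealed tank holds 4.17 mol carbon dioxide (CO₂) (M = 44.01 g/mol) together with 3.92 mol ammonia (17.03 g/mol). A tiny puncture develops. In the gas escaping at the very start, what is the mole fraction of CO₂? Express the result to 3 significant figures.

Effusion rate of each component ∝ n_i/√M_i (partial pressure × 1/√M).
x_CO₂(eff) = (n_CO₂/√M_CO₂) / (n_CO₂/√M_CO₂ + n_NH₃/√M_NH₃)
= (4.17/√44.01) / (4.17/√44.01 + 3.92/√17.03) = 0.6286/(0.6286 + 0.9499) = 0.398.

0.398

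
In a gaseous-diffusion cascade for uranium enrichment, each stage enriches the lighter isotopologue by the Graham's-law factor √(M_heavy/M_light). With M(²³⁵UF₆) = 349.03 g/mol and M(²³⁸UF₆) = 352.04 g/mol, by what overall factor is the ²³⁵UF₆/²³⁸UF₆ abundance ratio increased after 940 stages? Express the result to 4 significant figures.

Overall factor = α^940 with α = √(352.04/349.03), i.e. (352.04/349.03)^(940/2).
= 1.00862^470 = 56.59.

56.59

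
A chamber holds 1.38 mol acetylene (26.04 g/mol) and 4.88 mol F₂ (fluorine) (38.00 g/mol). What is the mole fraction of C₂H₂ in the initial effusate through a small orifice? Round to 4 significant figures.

Effusion rate of each component ∝ n_i/√M_i (partial pressure × 1/√M).
x_C₂H₂(eff) = (n_C₂H₂/√M_C₂H₂) / (n_C₂H₂/√M_C₂H₂ + n_F₂/√M_F₂)
= (1.38/√26.04) / (1.38/√26.04 + 4.88/√38.00) = 0.2704/(0.2704 + 0.7916) = 0.2546.

0.2546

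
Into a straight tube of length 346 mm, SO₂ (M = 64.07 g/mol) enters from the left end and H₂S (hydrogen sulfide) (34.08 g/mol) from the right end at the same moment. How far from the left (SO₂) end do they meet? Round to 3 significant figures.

In equal time, each gas travels a distance ∝ its rate ∝ 1/√M, so d_SO₂/d_H₂S = √(M_H₂S/M_SO₂) = √(34.08/64.07) = 0.7293.
With d_SO₂ + d_H₂S = 346 mm, d_H₂S = 346/(1 + 0.7293) = 200.1 mm.
d_SO₂ = 346 − 200.1 = 146 mm.

146 mm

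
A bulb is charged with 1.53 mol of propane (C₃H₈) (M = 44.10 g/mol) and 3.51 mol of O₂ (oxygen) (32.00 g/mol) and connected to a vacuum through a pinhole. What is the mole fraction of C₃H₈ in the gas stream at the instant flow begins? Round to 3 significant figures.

Each component's effusion rate ∝ (its partial pressure)·(1/√M) ∝ n_i/√M_i.
x_C₃H₈(eff) = (n_C₃H₈/√M_C₃H₈) / (n_C₃H₈/√M_C₃H₈ + n_O₂/√M_O₂)
= (1.53/√44.10) / (1.53/√44.10 + 3.51/√32.00) = 0.2304/(0.2304 + 0.6205) = 0.271.

0.271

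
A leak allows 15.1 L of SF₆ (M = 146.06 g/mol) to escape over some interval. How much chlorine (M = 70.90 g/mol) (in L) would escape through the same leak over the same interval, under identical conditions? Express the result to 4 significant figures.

By Graham's law, rate_Cl₂/rate_SF₆ = √(M_SF₆/M_Cl₂) = √(146.06/70.90) = √2.060 = 1.435.
So the volume for Cl₂ is 15.1 × 1.435 = 21.67 L.

21.67 L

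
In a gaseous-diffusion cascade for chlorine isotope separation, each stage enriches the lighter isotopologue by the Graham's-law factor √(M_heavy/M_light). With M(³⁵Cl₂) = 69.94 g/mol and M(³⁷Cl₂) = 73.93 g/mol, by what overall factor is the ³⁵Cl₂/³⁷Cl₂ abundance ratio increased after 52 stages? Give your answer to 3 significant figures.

4.23

The single-stage factor is √(M_heavy/M_light), so 52 stages give [√(73.93/69.94)]^52 = (73.93/69.94)^(52/2).
= 1.05705^26 = 4.23.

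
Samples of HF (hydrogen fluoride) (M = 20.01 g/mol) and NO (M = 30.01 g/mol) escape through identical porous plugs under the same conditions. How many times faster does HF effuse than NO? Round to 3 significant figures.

1.22

Graham's law gives rate_HF/rate_NO = √(M_NO/M_HF) = √(30.01/20.01) = √1.500 = 1.22.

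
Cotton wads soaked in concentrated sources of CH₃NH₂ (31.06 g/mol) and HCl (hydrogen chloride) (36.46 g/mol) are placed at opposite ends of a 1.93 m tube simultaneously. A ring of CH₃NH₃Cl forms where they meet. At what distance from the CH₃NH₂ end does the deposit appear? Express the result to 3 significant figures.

Distances travelled in equal time are proportional to diffusion rates, so d_CH₃NH₂/d_HCl = √(M_HCl/M_CH₃NH₂) = √(36.46/31.06) = 1.083.
With d_CH₃NH₂ + d_HCl = 1.93 m, d_HCl = 1.93/(1 + 1.083) = 0.9263 m.
d_CH₃NH₂ = 1.93 − 0.9263 = 1.00 m.

1.00 m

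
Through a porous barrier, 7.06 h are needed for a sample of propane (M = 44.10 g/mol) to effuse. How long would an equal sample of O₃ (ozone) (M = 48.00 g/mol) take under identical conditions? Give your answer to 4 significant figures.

7.366 h

By Graham's law, t_O₃/t_C₃H₈ = √(M_O₃/M_C₃H₈) = √(48.00/44.10) = √1.088 = 1.043.
So the time for O₃ is 7.06 × 1.043 = 7.366 h.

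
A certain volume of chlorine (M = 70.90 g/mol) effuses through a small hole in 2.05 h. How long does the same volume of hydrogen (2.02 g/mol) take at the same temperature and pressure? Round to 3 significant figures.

0.346 h

Using Graham's law: t_H₂/t_Cl₂ = √(M_H₂/M_Cl₂) = √(2.02/70.90) = √0.02849 = 0.1688.
So the time for H₂ is 2.05 × 0.1688 = 0.346 h.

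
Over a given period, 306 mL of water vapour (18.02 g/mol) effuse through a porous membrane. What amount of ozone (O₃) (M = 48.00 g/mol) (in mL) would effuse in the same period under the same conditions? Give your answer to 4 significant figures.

187.5 mL

Graham's law gives rate_O₃/rate_H₂O = √(M_H₂O/M_O₃) = √(18.02/48.00) = √0.3754 = 0.6127.
So the volume for O₃ is 306 × 0.6127 = 187.5 mL.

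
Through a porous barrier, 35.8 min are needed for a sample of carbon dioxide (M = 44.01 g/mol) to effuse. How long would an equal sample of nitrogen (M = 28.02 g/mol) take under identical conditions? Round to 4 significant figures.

28.57 min

From Graham's law, t_N₂/t_CO₂ = √(M_N₂/M_CO₂) = √(28.02/44.01) = √0.6367 = 0.7979.
So the time for N₂ is 35.8 × 0.7979 = 28.57 min.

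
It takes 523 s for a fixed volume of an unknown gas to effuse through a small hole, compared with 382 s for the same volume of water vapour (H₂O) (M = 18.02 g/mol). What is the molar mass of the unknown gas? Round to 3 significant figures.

33.8 g/mol

Since effusion rate ∝ 1/√M, t_X/t_H₂O = √(M_X/M_H₂O).
523/382 = 1.369 = √(M_X/18.02)
M_X = 18.02 × 1.369² = 18.02 × 1.874 = 33.8 g/mol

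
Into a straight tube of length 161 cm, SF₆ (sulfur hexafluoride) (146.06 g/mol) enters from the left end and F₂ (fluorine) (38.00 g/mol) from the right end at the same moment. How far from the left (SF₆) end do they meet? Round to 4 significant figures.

54.38 cm

The fronts meet when d_SF₆ + d_F₂ = L with d_SF₆/d_F₂ = √(M_F₂/M_SF₆) (Graham's law). Here √(M_F₂/M_SF₆) = √(38.00/146.06) = 0.5101.
With d_SF₆ + d_F₂ = 161 cm, d_F₂ = 161/(1 + 0.5101) = 106.6 cm.
d_SF₆ = 161 − 106.6 = 54.38 cm.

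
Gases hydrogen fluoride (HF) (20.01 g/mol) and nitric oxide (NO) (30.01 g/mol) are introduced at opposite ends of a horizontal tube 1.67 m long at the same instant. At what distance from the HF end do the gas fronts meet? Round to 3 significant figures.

0.919 m

In equal time, each gas travels a distance ∝ its rate ∝ 1/√M, so d_HF/d_NO = √(M_NO/M_HF) = √(30.01/20.01) = 1.225.
With d_HF + d_NO = 1.67 m, d_NO = 1.67/(1 + 1.225) = 0.7507 m.
d_HF = 1.67 − 0.7507 = 0.919 m.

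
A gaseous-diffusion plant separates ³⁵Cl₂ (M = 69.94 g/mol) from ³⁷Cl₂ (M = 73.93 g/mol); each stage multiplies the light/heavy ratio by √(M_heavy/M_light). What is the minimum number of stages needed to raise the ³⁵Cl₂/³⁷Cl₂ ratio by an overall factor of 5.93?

65

Single-stage factor α = √(73.93/69.94), so ln α = ½ ln(1.05705) = 0.02774.
Need α^N ≥ 5.93 ⇒ N ≥ ln(5.93) / ln α = 1.780 / 0.02774 = 64.17.
Minimum whole number of stages: N = 65.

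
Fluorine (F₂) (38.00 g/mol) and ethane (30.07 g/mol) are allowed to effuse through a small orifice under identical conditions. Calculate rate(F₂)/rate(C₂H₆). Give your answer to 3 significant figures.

By Graham's law, rate_F₂/rate_C₂H₆ = √(M_C₂H₆/M_F₂) = √(30.07/38.00) = √0.7913 = 0.890.

0.890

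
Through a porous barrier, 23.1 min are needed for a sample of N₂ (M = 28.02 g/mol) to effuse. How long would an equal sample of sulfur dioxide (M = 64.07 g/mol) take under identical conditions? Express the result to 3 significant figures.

34.9 min

Graham's law gives t_SO₂/t_N₂ = √(M_SO₂/M_N₂) = √(64.07/28.02) = √2.287 = 1.512.
So the time for SO₂ is 23.1 × 1.512 = 34.9 min.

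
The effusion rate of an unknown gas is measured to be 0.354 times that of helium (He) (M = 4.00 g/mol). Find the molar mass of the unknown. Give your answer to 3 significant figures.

31.9 g/mol

Since effusion rate ∝ 1/√M, rate_X/rate_He = √(M_He/M_X).
0.354 = √(4.00/M_X)
M_X = 4.00 / 0.354² = 4.00 / 0.1253 = 31.9 g/mol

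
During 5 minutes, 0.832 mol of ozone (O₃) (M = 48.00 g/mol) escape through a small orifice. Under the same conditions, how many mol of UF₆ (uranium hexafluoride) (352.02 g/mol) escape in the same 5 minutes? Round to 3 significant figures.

From Graham's law, rate_UF₆/rate_O₃ = √(M_O₃/M_UF₆) = √(48.00/352.02) = √0.1364 = 0.3693.
So the amount for UF₆ is 0.832 × 0.3693 = 0.307 mol.

0.307 mol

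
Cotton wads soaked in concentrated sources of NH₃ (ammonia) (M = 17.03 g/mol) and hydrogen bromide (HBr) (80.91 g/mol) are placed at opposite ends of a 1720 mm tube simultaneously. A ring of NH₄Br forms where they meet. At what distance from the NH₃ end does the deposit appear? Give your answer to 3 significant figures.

1180 mm

Distances travelled in equal time are proportional to diffusion rates, so d_NH₃/d_HBr = √(M_HBr/M_NH₃) = √(80.91/17.03) = 2.180.
With d_NH₃ + d_HBr = 1720 mm, d_HBr = 1720/(1 + 2.180) = 540.9 mm.
d_NH₃ = 1720 − 540.9 = 1180 mm.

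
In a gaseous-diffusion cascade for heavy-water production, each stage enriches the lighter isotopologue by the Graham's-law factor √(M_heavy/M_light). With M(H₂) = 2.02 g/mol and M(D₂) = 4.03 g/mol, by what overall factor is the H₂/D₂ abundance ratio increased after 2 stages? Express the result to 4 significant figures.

Each stage multiplies the ratio by α = √(4.03/2.02), so after 2 stages the overall factor is α^2 = (4.03/2.02)^(2/2).
= 1.99505^1 = 1.995.

1.995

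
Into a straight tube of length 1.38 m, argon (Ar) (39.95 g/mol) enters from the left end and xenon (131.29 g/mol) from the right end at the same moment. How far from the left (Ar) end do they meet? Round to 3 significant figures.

The fronts meet when d_Ar + d_Xe = L with d_Ar/d_Xe = √(M_Xe/M_Ar) (Graham's law). Here √(M_Xe/M_Ar) = √(131.29/39.95) = 1.813.
With d_Ar + d_Xe = 1.38 m, d_Xe = 1.38/(1 + 1.813) = 0.4906 m.
d_Ar = 1.38 − 0.4906 = 0.889 m.

0.889 m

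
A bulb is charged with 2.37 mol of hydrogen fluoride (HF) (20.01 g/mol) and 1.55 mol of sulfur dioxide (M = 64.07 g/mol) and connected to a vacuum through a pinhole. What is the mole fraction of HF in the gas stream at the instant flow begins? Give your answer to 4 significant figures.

Effusion rate of each component ∝ n_i/√M_i (partial pressure × 1/√M).
So x_HF in the escaping gas = (n_HF/√M_HF) / Σ(n_i/√M_i)
= (2.37/√20.01) / (2.37/√20.01 + 1.55/√64.07) = 0.5298/(0.5298 + 0.1936) = 0.7323.

0.7323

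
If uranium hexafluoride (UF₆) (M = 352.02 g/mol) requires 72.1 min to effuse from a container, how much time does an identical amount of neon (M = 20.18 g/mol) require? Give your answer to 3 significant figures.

17.3 min

By Graham's law, t_Ne/t_UF₆ = √(M_Ne/M_UF₆) = √(20.18/352.02) = √0.05733 = 0.2394.
So the time for Ne is 72.1 × 0.2394 = 17.3 min.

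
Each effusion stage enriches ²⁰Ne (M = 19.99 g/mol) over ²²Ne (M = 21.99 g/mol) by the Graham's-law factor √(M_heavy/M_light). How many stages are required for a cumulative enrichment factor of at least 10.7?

Single-stage factor α = √(21.99/19.99), so ln α = ½ ln(1.10005) = 0.04768.
Need α^N ≥ 10.7 ⇒ N ≥ ln(10.7) / ln α = 2.370 / 0.04768 = 49.71.
Rounding up, N = 50 stages.

50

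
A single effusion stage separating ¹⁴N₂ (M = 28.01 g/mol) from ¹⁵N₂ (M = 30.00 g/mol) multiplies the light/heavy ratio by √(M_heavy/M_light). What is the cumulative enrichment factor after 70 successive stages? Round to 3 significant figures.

Each stage multiplies the ratio by α = √(30.00/28.01), so after 70 stages the overall factor is α^70 = (30.00/28.01)^(70/2).
= 1.07105^35 = 11.0.

11.0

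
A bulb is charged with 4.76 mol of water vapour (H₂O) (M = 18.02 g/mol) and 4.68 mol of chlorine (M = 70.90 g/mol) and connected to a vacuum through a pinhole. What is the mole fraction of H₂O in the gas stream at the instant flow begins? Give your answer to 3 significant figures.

Rate_i ∝ x_i/√M_i (Graham's law weighted by mole fraction), so the effusate composition follows n_i/√M_i.
x_H₂O(eff) = (n_H₂O/√M_H₂O) / (n_H₂O/√M_H₂O + n_Cl₂/√M_Cl₂)
= (4.76/√18.02) / (4.76/√18.02 + 4.68/√70.90) = 1.121/(1.121 + 0.5558) = 0.669.

0.669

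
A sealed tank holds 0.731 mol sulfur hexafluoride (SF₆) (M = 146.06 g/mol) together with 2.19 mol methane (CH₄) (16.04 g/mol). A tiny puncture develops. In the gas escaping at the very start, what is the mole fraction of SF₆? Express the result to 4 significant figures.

Each component's effusion rate ∝ (its partial pressure)·(1/√M) ∝ n_i/√M_i.
x_SF₆(eff) = (n_SF₆/√M_SF₆) / (n_SF₆/√M_SF₆ + n_CH₄/√M_CH₄)
= (0.731/√146.06) / (0.731/√146.06 + 2.19/√16.04) = 0.06049/(0.06049 + 0.5468) = 0.09960.

0.09960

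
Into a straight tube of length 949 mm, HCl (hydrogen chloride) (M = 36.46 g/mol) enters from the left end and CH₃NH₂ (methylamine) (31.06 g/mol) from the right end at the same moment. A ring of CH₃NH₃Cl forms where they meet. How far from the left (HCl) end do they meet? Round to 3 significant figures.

The fronts meet when d_HCl + d_CH₃NH₂ = L with d_HCl/d_CH₃NH₂ = √(M_CH₃NH₂/M_HCl) (Graham's law). Here √(M_CH₃NH₂/M_HCl) = √(31.06/36.46) = 0.9230.
With d_HCl + d_CH₃NH₂ = 949 mm, d_CH₃NH₂ = 949/(1 + 0.9230) = 493.5 mm.
d_HCl = 949 − 493.5 = 455 mm.

455 mm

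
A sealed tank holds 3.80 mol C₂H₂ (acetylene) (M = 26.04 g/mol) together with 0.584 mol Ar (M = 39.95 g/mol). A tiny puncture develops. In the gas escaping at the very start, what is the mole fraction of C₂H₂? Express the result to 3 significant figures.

Rate_i ∝ x_i/√M_i (Graham's law weighted by mole fraction), so the effusate composition follows n_i/√M_i.
Mole fraction of C₂H₂ in the effusate = (n_C₂H₂/√M_C₂H₂) / (n_C₂H₂/√M_C₂H₂ + n_Ar/√M_Ar)
= (3.80/√26.04) / (3.80/√26.04 + 0.584/√39.95) = 0.7447/(0.7447 + 0.09240) = 0.890.

0.890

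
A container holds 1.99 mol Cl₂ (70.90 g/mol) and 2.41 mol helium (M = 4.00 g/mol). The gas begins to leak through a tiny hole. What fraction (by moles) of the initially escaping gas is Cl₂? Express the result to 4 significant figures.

0.1640

The effusion rate of species i is ∝ p_i/√M_i ∝ n_i/√M_i.
Mole fraction of Cl₂ in the effusate = (n_Cl₂/√M_Cl₂) / (n_Cl₂/√M_Cl₂ + n_He/√M_He)
= (1.99/√70.90) / (1.99/√70.90 + 2.41/√4.00) = 0.2363/(0.2363 + 1.205) = 0.1640.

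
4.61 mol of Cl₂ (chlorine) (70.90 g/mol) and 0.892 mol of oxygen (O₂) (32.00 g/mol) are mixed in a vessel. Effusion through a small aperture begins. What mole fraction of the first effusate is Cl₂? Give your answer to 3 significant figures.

The effusion rate of species i is ∝ p_i/√M_i ∝ n_i/√M_i.
Mole fraction of Cl₂ in the effusate = (n_Cl₂/√M_Cl₂) / (n_Cl₂/√M_Cl₂ + n_O₂/√M_O₂)
= (4.61/√70.90) / (4.61/√70.90 + 0.892/√32.00) = 0.5475/(0.5475 + 0.1577) = 0.776.

0.776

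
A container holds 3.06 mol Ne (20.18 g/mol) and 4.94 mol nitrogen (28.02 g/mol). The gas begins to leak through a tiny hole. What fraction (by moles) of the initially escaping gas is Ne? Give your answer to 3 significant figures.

The effusion rate of species i is ∝ p_i/√M_i ∝ n_i/√M_i.
x_Ne(eff) = (n_Ne/√M_Ne) / (n_Ne/√M_Ne + n_N₂/√M_N₂)
= (3.06/√20.18) / (3.06/√20.18 + 4.94/√28.02) = 0.6812/(0.6812 + 0.9332) = 0.422.

0.422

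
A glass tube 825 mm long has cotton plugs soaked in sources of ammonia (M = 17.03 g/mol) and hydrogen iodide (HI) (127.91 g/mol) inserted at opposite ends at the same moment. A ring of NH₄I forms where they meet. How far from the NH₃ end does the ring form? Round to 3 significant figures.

604 mm

Distances travelled in equal time are proportional to diffusion rates, so d_NH₃/d_HI = √(M_HI/M_NH₃) = √(127.91/17.03) = 2.741.
With d_NH₃ + d_HI = 825 mm, d_HI = 825/(1 + 2.741) = 220.6 mm.
d_NH₃ = 825 − 220.6 = 604 mm.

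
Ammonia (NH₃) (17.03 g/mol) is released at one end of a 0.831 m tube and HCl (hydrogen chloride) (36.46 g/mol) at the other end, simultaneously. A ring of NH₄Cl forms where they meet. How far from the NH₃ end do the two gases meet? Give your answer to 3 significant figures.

0.494 m

Graham's law gives d_NH₃/d_HCl = rate_NH₃/rate_HCl = √(M_HCl/M_NH₃) = √(36.46/17.03) = 1.463.
With d_NH₃ + d_HCl = 0.831 m, d_HCl = 0.831/(1 + 1.463) = 0.3374 m.
d_NH₃ = 0.831 − 0.3374 = 0.494 m.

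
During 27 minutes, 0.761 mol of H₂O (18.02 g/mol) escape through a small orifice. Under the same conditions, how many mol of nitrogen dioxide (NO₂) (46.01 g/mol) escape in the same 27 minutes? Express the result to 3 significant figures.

Since effusion rate ∝ 1/√M, rate_NO₂/rate_H₂O = √(M_H₂O/M_NO₂) = √(18.02/46.01) = √0.3917 = 0.6258.
So the amount for NO₂ is 0.761 × 0.6258 = 0.476 mol.

0.476 mol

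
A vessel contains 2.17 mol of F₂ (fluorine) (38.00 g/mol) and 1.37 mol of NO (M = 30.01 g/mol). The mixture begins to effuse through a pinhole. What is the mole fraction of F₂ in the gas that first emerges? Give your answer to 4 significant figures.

Effusion rate of each component ∝ n_i/√M_i (partial pressure × 1/√M).
x_F₂(eff) = (n_F₂/√M_F₂) / (n_F₂/√M_F₂ + n_NO/√M_NO)
= (2.17/√38.00) / (2.17/√38.00 + 1.37/√30.01) = 0.3520/(0.3520 + 0.2501) = 0.5846.

0.5846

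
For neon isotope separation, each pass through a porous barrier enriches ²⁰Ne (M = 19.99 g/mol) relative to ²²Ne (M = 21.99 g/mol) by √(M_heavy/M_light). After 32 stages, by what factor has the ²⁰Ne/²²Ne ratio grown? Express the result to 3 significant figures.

4.60

After 32 stages the ratio has grown by (√(21.99/19.99))^32 = (21.99/19.99)^(32/2).
= 1.10005^16 = 4.60.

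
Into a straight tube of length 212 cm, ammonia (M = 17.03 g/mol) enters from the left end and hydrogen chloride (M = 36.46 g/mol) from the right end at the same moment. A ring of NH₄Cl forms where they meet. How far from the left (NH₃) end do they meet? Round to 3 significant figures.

126 cm

Graham's law gives d_NH₃/d_HCl = rate_NH₃/rate_HCl = √(M_HCl/M_NH₃) = √(36.46/17.03) = 1.463.
With d_NH₃ + d_HCl = 212 cm, d_HCl = 212/(1 + 1.463) = 86.07 cm.
d_NH₃ = 212 − 86.07 = 126 cm.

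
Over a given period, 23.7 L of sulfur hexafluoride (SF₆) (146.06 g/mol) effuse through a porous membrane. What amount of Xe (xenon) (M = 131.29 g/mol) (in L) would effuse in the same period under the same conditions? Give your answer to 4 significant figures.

25.00 L

Since effusion rate ∝ 1/√M, rate_Xe/rate_SF₆ = √(M_SF₆/M_Xe) = √(146.06/131.29) = √1.112 = 1.055.
So the volume for Xe is 23.7 × 1.055 = 25.00 L.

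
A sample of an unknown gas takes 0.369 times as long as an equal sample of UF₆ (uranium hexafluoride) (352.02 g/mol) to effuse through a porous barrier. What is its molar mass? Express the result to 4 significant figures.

Since effusion rate ∝ 1/√M, t_X/t_UF₆ = √(M_X/M_UF₆).
0.369 = √(M_X/352.02)
M_X = 352.02 × 0.369² = 352.02 × 0.1362 = 47.93 g/mol

47.93 g/mol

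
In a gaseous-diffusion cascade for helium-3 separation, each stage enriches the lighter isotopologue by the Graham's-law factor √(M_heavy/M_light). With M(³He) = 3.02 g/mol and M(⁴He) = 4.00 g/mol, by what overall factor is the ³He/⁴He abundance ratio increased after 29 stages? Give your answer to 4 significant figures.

58.85

After 29 stages the ratio has grown by (√(4.00/3.02))^29 = (4.00/3.02)^(29/2).
= 1.32450^(29/2) = 58.85.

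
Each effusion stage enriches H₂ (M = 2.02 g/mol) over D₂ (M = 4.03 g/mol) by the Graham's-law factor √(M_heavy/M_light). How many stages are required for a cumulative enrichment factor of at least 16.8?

With α = √(4.03/2.02) per stage, ln α = ½ ln(1.99505) = 0.3453.
Need α^N ≥ 16.8 ⇒ N ≥ ln(16.8) / ln α = 2.821 / 0.3453 = 8.17.
Rounding up, N = 9 stages.

9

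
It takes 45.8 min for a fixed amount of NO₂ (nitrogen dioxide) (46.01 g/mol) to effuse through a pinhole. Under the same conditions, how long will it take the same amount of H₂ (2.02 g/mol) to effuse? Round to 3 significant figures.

9.60 min

Since effusion rate ∝ 1/√M, t_H₂/t_NO₂ = √(M_H₂/M_NO₂) = √(2.02/46.01) = √0.04390 = 0.2095.
So the time for H₂ is 45.8 × 0.2095 = 9.60 min.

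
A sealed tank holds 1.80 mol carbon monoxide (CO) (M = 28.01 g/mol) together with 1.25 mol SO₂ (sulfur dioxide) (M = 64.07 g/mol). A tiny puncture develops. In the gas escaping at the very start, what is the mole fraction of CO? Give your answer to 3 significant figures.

Effusion rate of each component ∝ n_i/√M_i (partial pressure × 1/√M).
Mole fraction of CO in the effusate = (n_CO/√M_CO) / (n_CO/√M_CO + n_SO₂/√M_SO₂)
= (1.80/√28.01) / (1.80/√28.01 + 1.25/√64.07) = 0.3401/(0.3401 + 0.1562) = 0.685.

0.685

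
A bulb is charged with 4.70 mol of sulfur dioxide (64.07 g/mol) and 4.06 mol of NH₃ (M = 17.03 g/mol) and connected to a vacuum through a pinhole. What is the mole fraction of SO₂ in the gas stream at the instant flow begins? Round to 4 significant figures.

Each component's effusion rate ∝ (its partial pressure)·(1/√M) ∝ n_i/√M_i.
So x_SO₂ in the escaping gas = (n_SO₂/√M_SO₂) / Σ(n_i/√M_i)
= (4.70/√64.07) / (4.70/√64.07 + 4.06/√17.03) = 0.5872/(0.5872 + 0.9838) = 0.3738.

0.3738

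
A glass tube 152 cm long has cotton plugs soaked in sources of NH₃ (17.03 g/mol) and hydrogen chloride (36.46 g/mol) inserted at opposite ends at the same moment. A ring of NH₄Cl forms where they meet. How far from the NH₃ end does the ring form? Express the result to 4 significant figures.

90.29 cm

Graham's law gives d_NH₃/d_HCl = rate_NH₃/rate_HCl = √(M_HCl/M_NH₃) = √(36.46/17.03) = 1.463.
With d_NH₃ + d_HCl = 152 cm, d_HCl = 152/(1 + 1.463) = 61.71 cm.
d_NH₃ = 152 − 61.71 = 90.29 cm.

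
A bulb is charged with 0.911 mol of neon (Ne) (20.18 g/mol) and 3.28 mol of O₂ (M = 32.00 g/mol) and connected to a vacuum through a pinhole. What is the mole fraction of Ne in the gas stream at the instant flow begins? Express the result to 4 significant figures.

Effusion rate of each component ∝ n_i/√M_i (partial pressure × 1/√M).
x_Ne(eff) = (n_Ne/√M_Ne) / (n_Ne/√M_Ne + n_O₂/√M_O₂)
= (0.911/√20.18) / (0.911/√20.18 + 3.28/√32.00) = 0.2028/(0.2028 + 0.5798) = 0.2591.

0.2591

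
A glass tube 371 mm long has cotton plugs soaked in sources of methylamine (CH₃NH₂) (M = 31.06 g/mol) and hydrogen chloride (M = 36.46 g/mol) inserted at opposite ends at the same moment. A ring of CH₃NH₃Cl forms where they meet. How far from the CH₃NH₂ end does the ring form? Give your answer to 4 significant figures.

192.9 mm

Distances travelled in equal time are proportional to diffusion rates, so d_CH₃NH₂/d_HCl = √(M_HCl/M_CH₃NH₂) = √(36.46/31.06) = 1.083.
With d_CH₃NH₂ + d_HCl = 371 mm, d_HCl = 371/(1 + 1.083) = 178.1 mm.
d_CH₃NH₂ = 371 − 178.1 = 192.9 mm.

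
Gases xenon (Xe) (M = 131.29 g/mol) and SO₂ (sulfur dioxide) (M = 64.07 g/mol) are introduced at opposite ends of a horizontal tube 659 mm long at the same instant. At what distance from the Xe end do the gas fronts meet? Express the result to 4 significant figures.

271.0 mm

Graham's law gives d_Xe/d_SO₂ = rate_Xe/rate_SO₂ = √(M_SO₂/M_Xe) = √(64.07/131.29) = 0.6986.
With d_Xe + d_SO₂ = 659 mm, d_SO₂ = 659/(1 + 0.6986) = 388.0 mm.
d_Xe = 659 − 388.0 = 271.0 mm.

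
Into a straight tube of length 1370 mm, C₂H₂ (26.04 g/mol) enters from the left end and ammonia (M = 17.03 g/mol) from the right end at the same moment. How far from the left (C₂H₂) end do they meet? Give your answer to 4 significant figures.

The fronts meet when d_C₂H₂ + d_NH₃ = L with d_C₂H₂/d_NH₃ = √(M_NH₃/M_C₂H₂) (Graham's law). Here √(M_NH₃/M_C₂H₂) = √(17.03/26.04) = 0.8087.
With d_C₂H₂ + d_NH₃ = 1370 mm, d_NH₃ = 1370/(1 + 0.8087) = 757.5 mm.
d_C₂H₂ = 1370 − 757.5 = 612.5 mm.

612.5 mm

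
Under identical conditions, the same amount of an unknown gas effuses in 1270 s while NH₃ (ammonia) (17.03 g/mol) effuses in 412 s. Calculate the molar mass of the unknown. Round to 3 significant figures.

From Graham's law, t_X/t_NH₃ = √(M_X/M_NH₃).
1270/412 = 3.083 = √(M_X/17.03)
M_X = 17.03 × 3.083² = 17.03 × 9.502 = 162 g/mol

162 g/mol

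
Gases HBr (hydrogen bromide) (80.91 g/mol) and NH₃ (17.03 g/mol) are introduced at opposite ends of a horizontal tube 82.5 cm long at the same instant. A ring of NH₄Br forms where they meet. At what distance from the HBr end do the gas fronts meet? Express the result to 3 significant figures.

25.9 cm

The fronts meet when d_HBr + d_NH₃ = L with d_HBr/d_NH₃ = √(M_NH₃/M_HBr) (Graham's law). Here √(M_NH₃/M_HBr) = √(17.03/80.91) = 0.4588.
With d_HBr + d_NH₃ = 82.5 cm, d_NH₃ = 82.5/(1 + 0.4588) = 56.55 cm.
d_HBr = 82.5 − 56.55 = 25.9 cm.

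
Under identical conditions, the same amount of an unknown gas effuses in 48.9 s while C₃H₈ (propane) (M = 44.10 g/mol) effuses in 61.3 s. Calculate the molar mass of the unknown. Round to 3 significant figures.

28.1 g/mol

Since effusion rate ∝ 1/√M, t_X/t_C₃H₈ = √(M_X/M_C₃H₈).
48.9/61.3 = 0.7977 = √(M_X/44.10)
M_X = 44.10 × 0.7977² = 44.10 × 0.6364 = 28.1 g/mol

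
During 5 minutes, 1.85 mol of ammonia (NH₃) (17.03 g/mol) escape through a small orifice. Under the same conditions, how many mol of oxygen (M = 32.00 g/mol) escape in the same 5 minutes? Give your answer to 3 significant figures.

1.35 mol

Using Graham's law: rate_O₂/rate_NH₃ = √(M_NH₃/M_O₂) = √(17.03/32.00) = √0.5322 = 0.7295.
So the amount for O₂ is 1.85 × 0.7295 = 1.35 mol.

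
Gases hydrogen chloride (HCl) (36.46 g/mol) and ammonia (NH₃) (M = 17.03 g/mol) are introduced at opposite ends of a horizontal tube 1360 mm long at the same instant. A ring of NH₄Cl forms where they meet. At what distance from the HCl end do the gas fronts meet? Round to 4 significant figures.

In equal time, each gas travels a distance ∝ its rate ∝ 1/√M, so d_HCl/d_NH₃ = √(M_NH₃/M_HCl) = √(17.03/36.46) = 0.6834.
With d_HCl + d_NH₃ = 1360 mm, d_NH₃ = 1360/(1 + 0.6834) = 807.9 mm.
d_HCl = 1360 − 807.9 = 552.1 mm.

552.1 mm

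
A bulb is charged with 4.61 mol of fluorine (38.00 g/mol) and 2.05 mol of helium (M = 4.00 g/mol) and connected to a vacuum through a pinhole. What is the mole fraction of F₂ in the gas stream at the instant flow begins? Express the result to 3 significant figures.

0.422

The effusion rate of species i is ∝ p_i/√M_i ∝ n_i/√M_i.
Mole fraction of F₂ in the effusate = (n_F₂/√M_F₂) / (n_F₂/√M_F₂ + n_He/√M_He)
= (4.61/√38.00) / (4.61/√38.00 + 2.05/√4.00) = 0.7478/(0.7478 + 1.025) = 0.422.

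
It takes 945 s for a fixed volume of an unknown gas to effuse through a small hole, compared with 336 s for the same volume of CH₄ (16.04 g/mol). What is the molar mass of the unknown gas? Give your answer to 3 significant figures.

From Graham's law, t_X/t_CH₄ = √(M_X/M_CH₄).
945/336 = 2.812 = √(M_X/16.04)
M_X = 16.04 × 2.812² = 16.04 × 7.910 = 127 g/mol

127 g/mol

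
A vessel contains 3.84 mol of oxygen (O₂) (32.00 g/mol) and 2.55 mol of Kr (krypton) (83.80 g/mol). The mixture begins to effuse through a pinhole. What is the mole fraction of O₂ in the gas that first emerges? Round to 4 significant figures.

Each component's effusion rate ∝ (its partial pressure)·(1/√M) ∝ n_i/√M_i.
x_O₂(eff) = (n_O₂/√M_O₂) / (n_O₂/√M_O₂ + n_Kr/√M_Kr)
= (3.84/√32.00) / (3.84/√32.00 + 2.55/√83.80) = 0.6788/(0.6788 + 0.2786) = 0.7090.

0.7090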